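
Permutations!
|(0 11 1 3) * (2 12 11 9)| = |(0 9 2 12 11 1 3)| = 7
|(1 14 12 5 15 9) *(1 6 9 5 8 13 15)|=|(1 14 12 8 13 15 5)(6 9)|=14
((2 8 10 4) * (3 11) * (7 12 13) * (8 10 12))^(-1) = (2 4 10)(3 11)(7 13 12 8) = [0, 1, 4, 11, 10, 5, 6, 13, 7, 9, 2, 3, 8, 12]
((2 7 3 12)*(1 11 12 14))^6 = (1 14 3 7 2 12 11) = [0, 14, 12, 7, 4, 5, 6, 2, 8, 9, 10, 1, 11, 13, 3]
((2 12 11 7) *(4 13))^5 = (2 12 11 7)(4 13) = [0, 1, 12, 3, 13, 5, 6, 2, 8, 9, 10, 7, 11, 4]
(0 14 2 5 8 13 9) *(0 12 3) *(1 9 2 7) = [14, 9, 5, 0, 4, 8, 6, 1, 13, 12, 10, 11, 3, 2, 7] = (0 14 7 1 9 12 3)(2 5 8 13)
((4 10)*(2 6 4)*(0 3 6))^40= (0 10 6)(2 4 3)= [10, 1, 4, 2, 3, 5, 0, 7, 8, 9, 6]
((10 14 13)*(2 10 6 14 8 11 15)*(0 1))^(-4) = (2 10 8 11 15)(6 13 14) = [0, 1, 10, 3, 4, 5, 13, 7, 11, 9, 8, 15, 12, 14, 6, 2]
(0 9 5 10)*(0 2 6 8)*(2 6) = (0 9 5 10 6 8) = [9, 1, 2, 3, 4, 10, 8, 7, 0, 5, 6]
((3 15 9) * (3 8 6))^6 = (3 15 9 8 6) = [0, 1, 2, 15, 4, 5, 3, 7, 6, 8, 10, 11, 12, 13, 14, 9]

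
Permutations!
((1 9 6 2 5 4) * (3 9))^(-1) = [0, 4, 6, 1, 5, 2, 9, 7, 8, 3] = (1 4 5 2 6 9 3)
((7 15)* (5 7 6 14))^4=(5 14 6 15 7)=[0, 1, 2, 3, 4, 14, 15, 5, 8, 9, 10, 11, 12, 13, 6, 7]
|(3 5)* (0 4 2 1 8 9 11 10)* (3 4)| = 10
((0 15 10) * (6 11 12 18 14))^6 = [0, 1, 2, 3, 4, 5, 11, 7, 8, 9, 10, 12, 18, 13, 6, 15, 16, 17, 14] = (6 11 12 18 14)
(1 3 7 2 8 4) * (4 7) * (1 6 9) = (1 3 4 6 9)(2 8 7) = [0, 3, 8, 4, 6, 5, 9, 2, 7, 1]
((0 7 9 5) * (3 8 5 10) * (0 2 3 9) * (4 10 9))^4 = (10) = [0, 1, 2, 3, 4, 5, 6, 7, 8, 9, 10]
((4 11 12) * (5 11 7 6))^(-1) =[0, 1, 2, 3, 12, 6, 7, 4, 8, 9, 10, 5, 11] =(4 12 11 5 6 7)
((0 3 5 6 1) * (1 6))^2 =(6)(0 5)(1 3) =[5, 3, 2, 1, 4, 0, 6]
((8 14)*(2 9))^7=[0, 1, 9, 3, 4, 5, 6, 7, 14, 2, 10, 11, 12, 13, 8]=(2 9)(8 14)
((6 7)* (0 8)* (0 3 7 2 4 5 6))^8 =(8) =[0, 1, 2, 3, 4, 5, 6, 7, 8]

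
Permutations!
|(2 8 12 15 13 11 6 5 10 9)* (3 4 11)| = 12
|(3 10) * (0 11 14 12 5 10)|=|(0 11 14 12 5 10 3)|=7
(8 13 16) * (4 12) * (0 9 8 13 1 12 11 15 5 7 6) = (0 9 8 1 12 4 11 15 5 7 6)(13 16) = [9, 12, 2, 3, 11, 7, 0, 6, 1, 8, 10, 15, 4, 16, 14, 5, 13]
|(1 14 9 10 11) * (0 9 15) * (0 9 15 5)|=|(0 15 9 10 11 1 14 5)|=8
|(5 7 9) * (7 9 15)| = |(5 9)(7 15)| = 2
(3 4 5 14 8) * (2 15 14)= [0, 1, 15, 4, 5, 2, 6, 7, 3, 9, 10, 11, 12, 13, 8, 14]= (2 15 14 8 3 4 5)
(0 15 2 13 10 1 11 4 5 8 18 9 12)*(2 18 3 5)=(0 15 18 9 12)(1 11 4 2 13 10)(3 5 8)=[15, 11, 13, 5, 2, 8, 6, 7, 3, 12, 1, 4, 0, 10, 14, 18, 16, 17, 9]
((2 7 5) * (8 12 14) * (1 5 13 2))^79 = [0, 5, 7, 3, 4, 1, 6, 13, 12, 9, 10, 11, 14, 2, 8] = (1 5)(2 7 13)(8 12 14)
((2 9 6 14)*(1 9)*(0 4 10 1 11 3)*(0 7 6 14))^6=[2, 7, 4, 1, 11, 5, 14, 9, 8, 6, 3, 10, 12, 13, 0]=(0 2 4 11 10 3 1 7 9 6 14)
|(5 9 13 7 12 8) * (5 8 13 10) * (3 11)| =6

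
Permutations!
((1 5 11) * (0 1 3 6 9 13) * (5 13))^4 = (0 1 13)(3 11 5 9 6) = [1, 13, 2, 11, 4, 9, 3, 7, 8, 6, 10, 5, 12, 0]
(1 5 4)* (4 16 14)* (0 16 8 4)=(0 16 14)(1 5 8 4)=[16, 5, 2, 3, 1, 8, 6, 7, 4, 9, 10, 11, 12, 13, 0, 15, 14]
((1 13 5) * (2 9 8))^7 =(1 13 5)(2 9 8) =[0, 13, 9, 3, 4, 1, 6, 7, 2, 8, 10, 11, 12, 5]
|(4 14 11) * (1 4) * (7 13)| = 4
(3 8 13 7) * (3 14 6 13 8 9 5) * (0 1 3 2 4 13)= (0 1 3 9 5 2 4 13 7 14 6)= [1, 3, 4, 9, 13, 2, 0, 14, 8, 5, 10, 11, 12, 7, 6]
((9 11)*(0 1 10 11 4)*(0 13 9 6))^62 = (0 10 6 1 11)(4 9 13) = [10, 11, 2, 3, 9, 5, 1, 7, 8, 13, 6, 0, 12, 4]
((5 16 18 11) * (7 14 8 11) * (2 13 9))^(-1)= [0, 1, 9, 3, 4, 11, 6, 18, 14, 13, 10, 8, 12, 2, 7, 15, 5, 17, 16]= (2 9 13)(5 11 8 14 7 18 16)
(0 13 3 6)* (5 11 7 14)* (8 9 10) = (0 13 3 6)(5 11 7 14)(8 9 10) = [13, 1, 2, 6, 4, 11, 0, 14, 9, 10, 8, 7, 12, 3, 5]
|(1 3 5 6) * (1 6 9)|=|(1 3 5 9)|=4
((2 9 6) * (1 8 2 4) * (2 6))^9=(1 8 6 4)(2 9)=[0, 8, 9, 3, 1, 5, 4, 7, 6, 2]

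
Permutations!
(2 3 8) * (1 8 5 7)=(1 8 2 3 5 7)=[0, 8, 3, 5, 4, 7, 6, 1, 2]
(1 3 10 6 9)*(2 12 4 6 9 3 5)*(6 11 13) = (1 5 2 12 4 11 13 6 3 10 9) = [0, 5, 12, 10, 11, 2, 3, 7, 8, 1, 9, 13, 4, 6]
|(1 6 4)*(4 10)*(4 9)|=5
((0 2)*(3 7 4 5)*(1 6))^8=(7)=[0, 1, 2, 3, 4, 5, 6, 7]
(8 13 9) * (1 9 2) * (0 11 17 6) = (0 11 17 6)(1 9 8 13 2) = [11, 9, 1, 3, 4, 5, 0, 7, 13, 8, 10, 17, 12, 2, 14, 15, 16, 6]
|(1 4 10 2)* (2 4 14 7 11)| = 10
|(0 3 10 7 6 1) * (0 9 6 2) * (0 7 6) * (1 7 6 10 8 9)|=12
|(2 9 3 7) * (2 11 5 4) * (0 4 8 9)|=6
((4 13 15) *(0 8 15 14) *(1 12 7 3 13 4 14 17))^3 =(0 14 15 8)(1 3)(7 17)(12 13) =[14, 3, 2, 1, 4, 5, 6, 17, 0, 9, 10, 11, 13, 12, 15, 8, 16, 7]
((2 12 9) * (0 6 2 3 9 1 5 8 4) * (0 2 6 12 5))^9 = (12)(2 5 8 4)(3 9) = [0, 1, 5, 9, 2, 8, 6, 7, 4, 3, 10, 11, 12]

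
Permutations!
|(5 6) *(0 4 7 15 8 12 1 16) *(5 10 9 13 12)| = |(0 4 7 15 8 5 6 10 9 13 12 1 16)| = 13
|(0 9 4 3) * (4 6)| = 5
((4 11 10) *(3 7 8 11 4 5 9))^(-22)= (3 9 5 10 11 8 7)= [0, 1, 2, 9, 4, 10, 6, 3, 7, 5, 11, 8]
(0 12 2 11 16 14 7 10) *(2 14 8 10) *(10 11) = (0 12 14 7 2 10)(8 11 16) = [12, 1, 10, 3, 4, 5, 6, 2, 11, 9, 0, 16, 14, 13, 7, 15, 8]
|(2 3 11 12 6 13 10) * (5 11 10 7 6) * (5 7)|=|(2 3 10)(5 11 12 7 6 13)|=6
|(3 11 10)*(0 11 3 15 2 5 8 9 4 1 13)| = |(0 11 10 15 2 5 8 9 4 1 13)| = 11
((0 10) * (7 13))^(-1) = (0 10)(7 13) = [10, 1, 2, 3, 4, 5, 6, 13, 8, 9, 0, 11, 12, 7]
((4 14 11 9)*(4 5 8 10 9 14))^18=(14)(5 10)(8 9)=[0, 1, 2, 3, 4, 10, 6, 7, 9, 8, 5, 11, 12, 13, 14]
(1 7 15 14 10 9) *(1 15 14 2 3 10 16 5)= (1 7 14 16 5)(2 3 10 9 15)= [0, 7, 3, 10, 4, 1, 6, 14, 8, 15, 9, 11, 12, 13, 16, 2, 5]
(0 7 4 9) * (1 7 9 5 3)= (0 9)(1 7 4 5 3)= [9, 7, 2, 1, 5, 3, 6, 4, 8, 0]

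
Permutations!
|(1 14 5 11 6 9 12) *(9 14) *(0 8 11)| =|(0 8 11 6 14 5)(1 9 12)| =6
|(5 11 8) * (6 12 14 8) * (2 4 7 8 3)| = |(2 4 7 8 5 11 6 12 14 3)| = 10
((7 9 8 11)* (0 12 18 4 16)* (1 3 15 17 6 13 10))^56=(0 12 18 4 16)=[12, 1, 2, 3, 16, 5, 6, 7, 8, 9, 10, 11, 18, 13, 14, 15, 0, 17, 4]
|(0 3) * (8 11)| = |(0 3)(8 11)| = 2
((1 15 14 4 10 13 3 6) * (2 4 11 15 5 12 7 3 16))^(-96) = [0, 1, 16, 3, 2, 5, 6, 7, 8, 9, 4, 11, 12, 10, 14, 15, 13] = (2 16 13 10 4)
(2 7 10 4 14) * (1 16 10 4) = (1 16 10)(2 7 4 14) = [0, 16, 7, 3, 14, 5, 6, 4, 8, 9, 1, 11, 12, 13, 2, 15, 10]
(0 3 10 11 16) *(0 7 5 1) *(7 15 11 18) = (0 3 10 18 7 5 1)(11 16 15) = [3, 0, 2, 10, 4, 1, 6, 5, 8, 9, 18, 16, 12, 13, 14, 11, 15, 17, 7]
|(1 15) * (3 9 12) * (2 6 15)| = |(1 2 6 15)(3 9 12)| = 12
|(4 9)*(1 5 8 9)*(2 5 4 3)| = 10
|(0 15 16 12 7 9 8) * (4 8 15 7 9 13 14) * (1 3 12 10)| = |(0 7 13 14 4 8)(1 3 12 9 15 16 10)| = 42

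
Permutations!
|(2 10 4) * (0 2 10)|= 2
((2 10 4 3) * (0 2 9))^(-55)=(0 9 3 4 10 2)=[9, 1, 0, 4, 10, 5, 6, 7, 8, 3, 2]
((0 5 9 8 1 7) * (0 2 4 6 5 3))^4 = [0, 6, 9, 3, 8, 7, 1, 5, 4, 2] = (1 6)(2 9)(4 8)(5 7)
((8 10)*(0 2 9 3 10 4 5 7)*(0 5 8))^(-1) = (0 10 3 9 2)(4 8)(5 7) = [10, 1, 0, 9, 8, 7, 6, 5, 4, 2, 3]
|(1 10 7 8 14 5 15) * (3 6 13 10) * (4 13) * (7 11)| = 12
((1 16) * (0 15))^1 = [15, 16, 2, 3, 4, 5, 6, 7, 8, 9, 10, 11, 12, 13, 14, 0, 1] = (0 15)(1 16)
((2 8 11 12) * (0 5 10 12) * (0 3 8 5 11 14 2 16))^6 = (0 5 3 12 14)(2 11 10 8 16) = [5, 1, 11, 12, 4, 3, 6, 7, 16, 9, 8, 10, 14, 13, 0, 15, 2]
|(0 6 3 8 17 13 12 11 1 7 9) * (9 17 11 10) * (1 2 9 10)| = |(0 6 3 8 11 2 9)(1 7 17 13 12)| = 35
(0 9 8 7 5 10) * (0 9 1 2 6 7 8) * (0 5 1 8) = (0 8)(1 2 6 7)(5 10 9) = [8, 2, 6, 3, 4, 10, 7, 1, 0, 5, 9]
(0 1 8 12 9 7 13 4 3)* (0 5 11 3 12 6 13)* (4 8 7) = [1, 7, 2, 5, 12, 11, 13, 0, 6, 4, 10, 3, 9, 8] = (0 1 7)(3 5 11)(4 12 9)(6 13 8)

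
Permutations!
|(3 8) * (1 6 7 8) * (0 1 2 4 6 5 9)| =|(0 1 5 9)(2 4 6 7 8 3)| =12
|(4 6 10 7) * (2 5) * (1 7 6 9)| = |(1 7 4 9)(2 5)(6 10)| = 4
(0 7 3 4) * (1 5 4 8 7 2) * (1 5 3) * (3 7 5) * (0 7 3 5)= (0 2 5 4 7 1 3 8)= [2, 3, 5, 8, 7, 4, 6, 1, 0]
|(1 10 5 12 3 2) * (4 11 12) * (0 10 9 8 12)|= |(0 10 5 4 11)(1 9 8 12 3 2)|= 30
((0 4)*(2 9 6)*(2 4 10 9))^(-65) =[0, 1, 2, 3, 4, 5, 6, 7, 8, 9, 10] =(10)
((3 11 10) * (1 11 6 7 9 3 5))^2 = [0, 10, 2, 7, 4, 11, 9, 3, 8, 6, 1, 5] = (1 10)(3 7)(5 11)(6 9)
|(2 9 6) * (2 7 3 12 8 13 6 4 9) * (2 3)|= |(2 3 12 8 13 6 7)(4 9)|= 14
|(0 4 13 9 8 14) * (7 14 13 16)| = |(0 4 16 7 14)(8 13 9)| = 15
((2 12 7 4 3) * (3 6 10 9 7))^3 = (12)(4 9 6 7 10) = [0, 1, 2, 3, 9, 5, 7, 10, 8, 6, 4, 11, 12]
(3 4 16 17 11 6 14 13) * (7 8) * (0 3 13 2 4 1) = (0 3 1)(2 4 16 17 11 6 14)(7 8) = [3, 0, 4, 1, 16, 5, 14, 8, 7, 9, 10, 6, 12, 13, 2, 15, 17, 11]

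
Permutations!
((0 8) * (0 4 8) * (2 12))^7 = [0, 1, 12, 3, 8, 5, 6, 7, 4, 9, 10, 11, 2] = (2 12)(4 8)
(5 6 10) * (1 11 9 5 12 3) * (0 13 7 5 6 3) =(0 13 7 5 3 1 11 9 6 10 12) =[13, 11, 2, 1, 4, 3, 10, 5, 8, 6, 12, 9, 0, 7]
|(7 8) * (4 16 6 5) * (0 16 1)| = 6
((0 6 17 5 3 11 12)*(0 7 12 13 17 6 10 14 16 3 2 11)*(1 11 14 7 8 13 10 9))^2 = (0 1 10 12 13 5 14 3 9 11 7 8 17 2 16) = [1, 10, 16, 9, 4, 14, 6, 8, 17, 11, 12, 7, 13, 5, 3, 15, 0, 2]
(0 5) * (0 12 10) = (0 5 12 10) = [5, 1, 2, 3, 4, 12, 6, 7, 8, 9, 0, 11, 10]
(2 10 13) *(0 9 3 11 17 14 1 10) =(0 9 3 11 17 14 1 10 13 2) =[9, 10, 0, 11, 4, 5, 6, 7, 8, 3, 13, 17, 12, 2, 1, 15, 16, 14]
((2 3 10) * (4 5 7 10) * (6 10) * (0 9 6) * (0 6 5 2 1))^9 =(0 5 6 1 9 7 10) =[5, 9, 2, 3, 4, 6, 1, 10, 8, 7, 0]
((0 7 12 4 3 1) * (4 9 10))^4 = (0 10)(1 9)(3 12)(4 7) = [10, 9, 2, 12, 7, 5, 6, 4, 8, 1, 0, 11, 3]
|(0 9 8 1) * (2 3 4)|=12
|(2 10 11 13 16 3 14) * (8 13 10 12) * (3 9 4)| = |(2 12 8 13 16 9 4 3 14)(10 11)| = 18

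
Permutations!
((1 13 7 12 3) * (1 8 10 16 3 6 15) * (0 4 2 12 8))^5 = (0 15 10 2 13 3 6 8 4 1 16 12 7) = [15, 16, 13, 6, 1, 5, 8, 0, 4, 9, 2, 11, 7, 3, 14, 10, 12]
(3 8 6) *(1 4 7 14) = [0, 4, 2, 8, 7, 5, 3, 14, 6, 9, 10, 11, 12, 13, 1] = (1 4 7 14)(3 8 6)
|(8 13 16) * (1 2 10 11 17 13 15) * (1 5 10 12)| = |(1 2 12)(5 10 11 17 13 16 8 15)| = 24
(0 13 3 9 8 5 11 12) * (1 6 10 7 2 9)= (0 13 3 1 6 10 7 2 9 8 5 11 12)= [13, 6, 9, 1, 4, 11, 10, 2, 5, 8, 7, 12, 0, 3]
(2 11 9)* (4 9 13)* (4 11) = (2 4 9)(11 13) = [0, 1, 4, 3, 9, 5, 6, 7, 8, 2, 10, 13, 12, 11]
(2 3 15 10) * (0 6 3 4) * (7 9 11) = [6, 1, 4, 15, 0, 5, 3, 9, 8, 11, 2, 7, 12, 13, 14, 10] = (0 6 3 15 10 2 4)(7 9 11)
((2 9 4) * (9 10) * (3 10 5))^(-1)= (2 4 9 10 3 5)= [0, 1, 4, 5, 9, 2, 6, 7, 8, 10, 3]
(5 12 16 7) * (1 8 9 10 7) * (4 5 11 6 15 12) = [0, 8, 2, 3, 5, 4, 15, 11, 9, 10, 7, 6, 16, 13, 14, 12, 1] = (1 8 9 10 7 11 6 15 12 16)(4 5)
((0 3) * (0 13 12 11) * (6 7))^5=(13)(6 7)=[0, 1, 2, 3, 4, 5, 7, 6, 8, 9, 10, 11, 12, 13]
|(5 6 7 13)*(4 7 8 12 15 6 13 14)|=12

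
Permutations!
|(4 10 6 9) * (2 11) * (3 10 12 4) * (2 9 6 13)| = 6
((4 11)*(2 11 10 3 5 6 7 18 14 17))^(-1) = [0, 1, 17, 10, 11, 3, 5, 6, 8, 9, 4, 2, 12, 13, 18, 15, 16, 14, 7] = (2 17 14 18 7 6 5 3 10 4 11)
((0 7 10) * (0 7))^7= (7 10)= [0, 1, 2, 3, 4, 5, 6, 10, 8, 9, 7]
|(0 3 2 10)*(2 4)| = |(0 3 4 2 10)| = 5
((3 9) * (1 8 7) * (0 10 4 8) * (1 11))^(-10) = [7, 8, 2, 3, 1, 5, 6, 10, 0, 9, 11, 4] = (0 7 10 11 4 1 8)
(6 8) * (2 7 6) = [0, 1, 7, 3, 4, 5, 8, 6, 2] = (2 7 6 8)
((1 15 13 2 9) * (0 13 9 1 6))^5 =(0 9 1 13 6 15 2) =[9, 13, 0, 3, 4, 5, 15, 7, 8, 1, 10, 11, 12, 6, 14, 2]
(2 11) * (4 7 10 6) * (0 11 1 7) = (0 11 2 1 7 10 6 4) = [11, 7, 1, 3, 0, 5, 4, 10, 8, 9, 6, 2]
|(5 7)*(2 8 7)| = |(2 8 7 5)| = 4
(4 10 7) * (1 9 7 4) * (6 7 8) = [0, 9, 2, 3, 10, 5, 7, 1, 6, 8, 4] = (1 9 8 6 7)(4 10)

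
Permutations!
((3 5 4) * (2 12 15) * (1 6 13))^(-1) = (1 13 6)(2 15 12)(3 4 5) = [0, 13, 15, 4, 5, 3, 1, 7, 8, 9, 10, 11, 2, 6, 14, 12]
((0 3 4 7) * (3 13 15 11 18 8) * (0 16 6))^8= (0 7 8 15 6 4 18 13 16 3 11)= [7, 1, 2, 11, 18, 5, 4, 8, 15, 9, 10, 0, 12, 16, 14, 6, 3, 17, 13]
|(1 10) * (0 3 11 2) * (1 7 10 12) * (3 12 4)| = 14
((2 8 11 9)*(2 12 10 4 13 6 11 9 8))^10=(4 6 8 12)(9 10 13 11)=[0, 1, 2, 3, 6, 5, 8, 7, 12, 10, 13, 9, 4, 11]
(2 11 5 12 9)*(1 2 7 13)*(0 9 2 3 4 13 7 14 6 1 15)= [9, 3, 11, 4, 13, 12, 1, 7, 8, 14, 10, 5, 2, 15, 6, 0]= (0 9 14 6 1 3 4 13 15)(2 11 5 12)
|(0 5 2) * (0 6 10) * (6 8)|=6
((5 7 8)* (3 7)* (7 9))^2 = (3 7 5 9 8) = [0, 1, 2, 7, 4, 9, 6, 5, 3, 8]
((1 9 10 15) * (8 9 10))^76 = (1 10 15) = [0, 10, 2, 3, 4, 5, 6, 7, 8, 9, 15, 11, 12, 13, 14, 1]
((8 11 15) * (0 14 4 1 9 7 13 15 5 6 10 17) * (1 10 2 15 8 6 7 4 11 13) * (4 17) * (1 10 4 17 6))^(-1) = [17, 15, 6, 3, 4, 11, 9, 5, 13, 1, 7, 14, 12, 8, 0, 2, 16, 10] = (0 17 10 7 5 11 14)(1 15 2 6 9)(8 13)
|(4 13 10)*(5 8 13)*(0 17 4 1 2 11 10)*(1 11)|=6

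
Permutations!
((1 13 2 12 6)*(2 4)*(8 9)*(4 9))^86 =(1 12 4 9)(2 8 13 6) =[0, 12, 8, 3, 9, 5, 2, 7, 13, 1, 10, 11, 4, 6]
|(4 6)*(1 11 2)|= 6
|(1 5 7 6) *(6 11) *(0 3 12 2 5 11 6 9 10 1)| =|(0 3 12 2 5 7 6)(1 11 9 10)| =28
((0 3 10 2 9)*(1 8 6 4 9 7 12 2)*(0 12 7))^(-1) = (0 2 12 9 4 6 8 1 10 3) = [2, 10, 12, 0, 6, 5, 8, 7, 1, 4, 3, 11, 9]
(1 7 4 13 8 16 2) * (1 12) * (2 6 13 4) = [0, 7, 12, 3, 4, 5, 13, 2, 16, 9, 10, 11, 1, 8, 14, 15, 6] = (1 7 2 12)(6 13 8 16)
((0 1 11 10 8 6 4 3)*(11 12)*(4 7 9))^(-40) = (0 10 9 1 8 4 12 6 3 11 7) = [10, 8, 2, 11, 12, 5, 3, 0, 4, 1, 9, 7, 6]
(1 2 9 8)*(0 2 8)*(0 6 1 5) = (0 2 9 6 1 8 5) = [2, 8, 9, 3, 4, 0, 1, 7, 5, 6]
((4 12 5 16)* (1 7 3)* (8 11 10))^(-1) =(1 3 7)(4 16 5 12)(8 10 11) =[0, 3, 2, 7, 16, 12, 6, 1, 10, 9, 11, 8, 4, 13, 14, 15, 5]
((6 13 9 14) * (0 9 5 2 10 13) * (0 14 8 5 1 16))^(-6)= (0 5 13)(1 9 2)(8 10 16)= [5, 9, 1, 3, 4, 13, 6, 7, 10, 2, 16, 11, 12, 0, 14, 15, 8]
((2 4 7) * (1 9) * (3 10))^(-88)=(10)(2 7 4)=[0, 1, 7, 3, 2, 5, 6, 4, 8, 9, 10]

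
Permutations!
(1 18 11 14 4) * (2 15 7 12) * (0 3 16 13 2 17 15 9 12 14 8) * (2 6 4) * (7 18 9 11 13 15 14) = (0 3 16 15 18 13 6 4 1 9 12 17 14 2 11 8) = [3, 9, 11, 16, 1, 5, 4, 7, 0, 12, 10, 8, 17, 6, 2, 18, 15, 14, 13]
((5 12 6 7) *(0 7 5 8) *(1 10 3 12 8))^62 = (0 8 5 6 12 3 10 1 7) = [8, 7, 2, 10, 4, 6, 12, 0, 5, 9, 1, 11, 3]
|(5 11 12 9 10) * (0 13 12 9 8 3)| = |(0 13 12 8 3)(5 11 9 10)| = 20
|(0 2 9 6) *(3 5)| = |(0 2 9 6)(3 5)| = 4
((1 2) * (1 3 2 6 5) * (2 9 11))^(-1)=(1 5 6)(2 11 9 3)=[0, 5, 11, 2, 4, 6, 1, 7, 8, 3, 10, 9]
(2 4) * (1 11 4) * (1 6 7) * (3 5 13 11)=(1 3 5 13 11 4 2 6 7)=[0, 3, 6, 5, 2, 13, 7, 1, 8, 9, 10, 4, 12, 11]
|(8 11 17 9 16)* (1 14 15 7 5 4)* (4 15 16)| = |(1 14 16 8 11 17 9 4)(5 15 7)| = 24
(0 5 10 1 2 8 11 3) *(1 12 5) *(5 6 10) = (0 1 2 8 11 3)(6 10 12) = [1, 2, 8, 0, 4, 5, 10, 7, 11, 9, 12, 3, 6]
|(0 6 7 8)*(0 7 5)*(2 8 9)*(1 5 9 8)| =6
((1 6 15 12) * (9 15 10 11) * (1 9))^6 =[0, 10, 2, 3, 4, 5, 11, 7, 8, 9, 1, 6, 12, 13, 14, 15] =(15)(1 10)(6 11)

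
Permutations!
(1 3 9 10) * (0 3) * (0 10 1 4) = (0 3 9 1 10 4) = [3, 10, 2, 9, 0, 5, 6, 7, 8, 1, 4]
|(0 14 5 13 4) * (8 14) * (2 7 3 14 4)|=6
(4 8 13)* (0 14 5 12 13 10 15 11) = [14, 1, 2, 3, 8, 12, 6, 7, 10, 9, 15, 0, 13, 4, 5, 11] = (0 14 5 12 13 4 8 10 15 11)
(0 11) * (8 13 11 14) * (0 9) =[14, 1, 2, 3, 4, 5, 6, 7, 13, 0, 10, 9, 12, 11, 8] =(0 14 8 13 11 9)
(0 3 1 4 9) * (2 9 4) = (0 3 1 2 9) = [3, 2, 9, 1, 4, 5, 6, 7, 8, 0]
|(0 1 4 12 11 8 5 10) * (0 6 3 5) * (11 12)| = 20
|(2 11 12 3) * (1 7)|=4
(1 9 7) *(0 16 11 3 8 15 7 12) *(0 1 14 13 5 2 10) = (0 16 11 3 8 15 7 14 13 5 2 10)(1 9 12) = [16, 9, 10, 8, 4, 2, 6, 14, 15, 12, 0, 3, 1, 5, 13, 7, 11]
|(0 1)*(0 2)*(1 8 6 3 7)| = |(0 8 6 3 7 1 2)| = 7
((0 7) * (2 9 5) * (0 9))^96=[7, 1, 0, 3, 4, 2, 6, 9, 8, 5]=(0 7 9 5 2)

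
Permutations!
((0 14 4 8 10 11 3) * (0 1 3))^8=(0 4 10)(8 11 14)=[4, 1, 2, 3, 10, 5, 6, 7, 11, 9, 0, 14, 12, 13, 8]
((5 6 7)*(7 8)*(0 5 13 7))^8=(13)=[0, 1, 2, 3, 4, 5, 6, 7, 8, 9, 10, 11, 12, 13]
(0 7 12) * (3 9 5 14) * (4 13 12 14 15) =(0 7 14 3 9 5 15 4 13 12) =[7, 1, 2, 9, 13, 15, 6, 14, 8, 5, 10, 11, 0, 12, 3, 4]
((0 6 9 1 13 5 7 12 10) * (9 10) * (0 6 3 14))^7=(0 3 14)(1 13 5 7 12 9)(6 10)=[3, 13, 2, 14, 4, 7, 10, 12, 8, 1, 6, 11, 9, 5, 0]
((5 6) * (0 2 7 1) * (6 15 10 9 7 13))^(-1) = (0 1 7 9 10 15 5 6 13 2) = [1, 7, 0, 3, 4, 6, 13, 9, 8, 10, 15, 11, 12, 2, 14, 5]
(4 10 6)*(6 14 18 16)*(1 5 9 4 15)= (1 5 9 4 10 14 18 16 6 15)= [0, 5, 2, 3, 10, 9, 15, 7, 8, 4, 14, 11, 12, 13, 18, 1, 6, 17, 16]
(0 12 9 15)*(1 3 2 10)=[12, 3, 10, 2, 4, 5, 6, 7, 8, 15, 1, 11, 9, 13, 14, 0]=(0 12 9 15)(1 3 2 10)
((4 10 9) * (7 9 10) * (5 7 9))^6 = (10) = [0, 1, 2, 3, 4, 5, 6, 7, 8, 9, 10]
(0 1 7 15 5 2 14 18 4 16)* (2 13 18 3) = (0 1 7 15 5 13 18 4 16)(2 14 3) = [1, 7, 14, 2, 16, 13, 6, 15, 8, 9, 10, 11, 12, 18, 3, 5, 0, 17, 4]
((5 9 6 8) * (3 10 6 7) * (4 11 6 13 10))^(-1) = (3 7 9 5 8 6 11 4)(10 13) = [0, 1, 2, 7, 3, 8, 11, 9, 6, 5, 13, 4, 12, 10]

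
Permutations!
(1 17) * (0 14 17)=[14, 0, 2, 3, 4, 5, 6, 7, 8, 9, 10, 11, 12, 13, 17, 15, 16, 1]=(0 14 17 1)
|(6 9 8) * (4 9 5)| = |(4 9 8 6 5)| = 5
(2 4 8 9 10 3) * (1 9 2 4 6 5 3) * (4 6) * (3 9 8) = (1 8 2 4 3 6 5 9 10) = [0, 8, 4, 6, 3, 9, 5, 7, 2, 10, 1]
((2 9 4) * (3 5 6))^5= (2 4 9)(3 6 5)= [0, 1, 4, 6, 9, 3, 5, 7, 8, 2]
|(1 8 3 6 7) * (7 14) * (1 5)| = |(1 8 3 6 14 7 5)| = 7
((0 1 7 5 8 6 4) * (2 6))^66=[7, 5, 4, 3, 1, 2, 0, 8, 6]=(0 7 8 6)(1 5 2 4)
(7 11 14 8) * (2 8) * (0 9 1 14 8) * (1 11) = (0 9 11 8 7 1 14 2) = [9, 14, 0, 3, 4, 5, 6, 1, 7, 11, 10, 8, 12, 13, 2]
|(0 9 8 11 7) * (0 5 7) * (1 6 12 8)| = |(0 9 1 6 12 8 11)(5 7)| = 14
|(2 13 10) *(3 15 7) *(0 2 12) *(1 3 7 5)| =20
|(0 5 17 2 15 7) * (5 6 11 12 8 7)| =12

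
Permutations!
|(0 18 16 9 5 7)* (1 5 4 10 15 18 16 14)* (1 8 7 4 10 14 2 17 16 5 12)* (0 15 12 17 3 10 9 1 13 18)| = 42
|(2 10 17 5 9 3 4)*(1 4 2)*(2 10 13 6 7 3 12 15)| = 22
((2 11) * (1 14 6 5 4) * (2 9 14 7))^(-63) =(14) =[0, 1, 2, 3, 4, 5, 6, 7, 8, 9, 10, 11, 12, 13, 14]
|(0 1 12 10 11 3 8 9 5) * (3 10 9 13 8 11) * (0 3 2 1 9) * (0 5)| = 14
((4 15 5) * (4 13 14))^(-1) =(4 14 13 5 15) =[0, 1, 2, 3, 14, 15, 6, 7, 8, 9, 10, 11, 12, 5, 13, 4]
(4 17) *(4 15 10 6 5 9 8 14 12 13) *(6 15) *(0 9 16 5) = [9, 1, 2, 3, 17, 16, 0, 7, 14, 8, 15, 11, 13, 4, 12, 10, 5, 6] = (0 9 8 14 12 13 4 17 6)(5 16)(10 15)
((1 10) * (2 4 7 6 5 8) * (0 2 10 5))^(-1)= [6, 10, 0, 3, 2, 1, 7, 4, 5, 9, 8]= (0 6 7 4 2)(1 10 8 5)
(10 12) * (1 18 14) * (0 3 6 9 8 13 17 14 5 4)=(0 3 6 9 8 13 17 14 1 18 5 4)(10 12)=[3, 18, 2, 6, 0, 4, 9, 7, 13, 8, 12, 11, 10, 17, 1, 15, 16, 14, 5]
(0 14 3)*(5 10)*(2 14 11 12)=(0 11 12 2 14 3)(5 10)=[11, 1, 14, 0, 4, 10, 6, 7, 8, 9, 5, 12, 2, 13, 3]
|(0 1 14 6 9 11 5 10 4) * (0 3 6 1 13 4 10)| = |(0 13 4 3 6 9 11 5)(1 14)| = 8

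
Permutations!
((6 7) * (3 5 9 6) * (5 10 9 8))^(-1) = (3 7 6 9 10)(5 8) = [0, 1, 2, 7, 4, 8, 9, 6, 5, 10, 3]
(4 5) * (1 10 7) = (1 10 7)(4 5) = [0, 10, 2, 3, 5, 4, 6, 1, 8, 9, 7]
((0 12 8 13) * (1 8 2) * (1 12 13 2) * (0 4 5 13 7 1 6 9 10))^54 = (13) = [0, 1, 2, 3, 4, 5, 6, 7, 8, 9, 10, 11, 12, 13]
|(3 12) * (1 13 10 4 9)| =|(1 13 10 4 9)(3 12)| =10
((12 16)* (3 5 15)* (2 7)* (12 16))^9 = [0, 1, 7, 3, 4, 5, 6, 2, 8, 9, 10, 11, 12, 13, 14, 15, 16] = (16)(2 7)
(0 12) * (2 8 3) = (0 12)(2 8 3) = [12, 1, 8, 2, 4, 5, 6, 7, 3, 9, 10, 11, 0]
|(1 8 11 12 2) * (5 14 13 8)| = |(1 5 14 13 8 11 12 2)| = 8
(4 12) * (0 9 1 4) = (0 9 1 4 12) = [9, 4, 2, 3, 12, 5, 6, 7, 8, 1, 10, 11, 0]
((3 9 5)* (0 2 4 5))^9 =[5, 1, 3, 2, 9, 0, 6, 7, 8, 4] =(0 5)(2 3)(4 9)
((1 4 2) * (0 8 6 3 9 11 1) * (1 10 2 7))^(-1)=[2, 7, 10, 6, 1, 5, 8, 4, 0, 3, 11, 9]=(0 2 10 11 9 3 6 8)(1 7 4)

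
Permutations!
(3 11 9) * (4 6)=[0, 1, 2, 11, 6, 5, 4, 7, 8, 3, 10, 9]=(3 11 9)(4 6)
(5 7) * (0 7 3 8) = (0 7 5 3 8) = [7, 1, 2, 8, 4, 3, 6, 5, 0]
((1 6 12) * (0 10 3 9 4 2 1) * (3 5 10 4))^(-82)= (0 2 6)(1 12 4)= [2, 12, 6, 3, 1, 5, 0, 7, 8, 9, 10, 11, 4]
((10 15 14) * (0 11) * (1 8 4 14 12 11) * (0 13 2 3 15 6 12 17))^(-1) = (0 17 15 3 2 13 11 12 6 10 14 4 8 1) = [17, 0, 13, 2, 8, 5, 10, 7, 1, 9, 14, 12, 6, 11, 4, 3, 16, 15]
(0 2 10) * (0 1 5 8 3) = (0 2 10 1 5 8 3) = [2, 5, 10, 0, 4, 8, 6, 7, 3, 9, 1]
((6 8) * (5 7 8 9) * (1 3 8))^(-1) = [0, 7, 2, 1, 4, 9, 8, 5, 3, 6] = (1 7 5 9 6 8 3)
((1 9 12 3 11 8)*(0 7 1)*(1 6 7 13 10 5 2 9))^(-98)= (0 10 2 12 11)(3 8 13 5 9)= [10, 1, 12, 8, 4, 9, 6, 7, 13, 3, 2, 0, 11, 5]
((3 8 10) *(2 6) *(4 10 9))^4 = (3 10 4 9 8) = [0, 1, 2, 10, 9, 5, 6, 7, 3, 8, 4]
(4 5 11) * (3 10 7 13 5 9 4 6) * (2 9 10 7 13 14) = (2 9 4 10 13 5 11 6 3 7 14) = [0, 1, 9, 7, 10, 11, 3, 14, 8, 4, 13, 6, 12, 5, 2]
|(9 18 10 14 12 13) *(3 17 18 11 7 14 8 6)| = 6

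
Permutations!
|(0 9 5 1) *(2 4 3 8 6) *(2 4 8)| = |(0 9 5 1)(2 8 6 4 3)| = 20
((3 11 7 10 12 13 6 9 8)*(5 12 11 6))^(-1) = [0, 1, 2, 8, 4, 13, 3, 11, 9, 6, 7, 10, 5, 12] = (3 8 9 6)(5 13 12)(7 11 10)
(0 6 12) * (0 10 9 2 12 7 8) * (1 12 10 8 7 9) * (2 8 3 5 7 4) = (0 6 9 8)(1 12 3 5 7 4 2 10) = [6, 12, 10, 5, 2, 7, 9, 4, 0, 8, 1, 11, 3]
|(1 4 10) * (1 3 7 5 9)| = |(1 4 10 3 7 5 9)| = 7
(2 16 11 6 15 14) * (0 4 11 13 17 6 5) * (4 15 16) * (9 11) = (0 15 14 2 4 9 11 5)(6 16 13 17) = [15, 1, 4, 3, 9, 0, 16, 7, 8, 11, 10, 5, 12, 17, 2, 14, 13, 6]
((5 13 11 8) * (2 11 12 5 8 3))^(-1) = (2 3 11)(5 12 13) = [0, 1, 3, 11, 4, 12, 6, 7, 8, 9, 10, 2, 13, 5]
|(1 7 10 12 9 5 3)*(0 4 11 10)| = |(0 4 11 10 12 9 5 3 1 7)| = 10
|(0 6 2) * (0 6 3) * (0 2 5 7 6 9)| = |(0 3 2 9)(5 7 6)| = 12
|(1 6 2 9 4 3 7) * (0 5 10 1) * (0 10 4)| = 10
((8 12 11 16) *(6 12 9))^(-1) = (6 9 8 16 11 12) = [0, 1, 2, 3, 4, 5, 9, 7, 16, 8, 10, 12, 6, 13, 14, 15, 11]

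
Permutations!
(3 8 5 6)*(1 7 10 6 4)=[0, 7, 2, 8, 1, 4, 3, 10, 5, 9, 6]=(1 7 10 6 3 8 5 4)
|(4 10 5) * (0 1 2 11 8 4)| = |(0 1 2 11 8 4 10 5)| = 8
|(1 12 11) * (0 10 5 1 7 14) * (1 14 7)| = |(0 10 5 14)(1 12 11)| = 12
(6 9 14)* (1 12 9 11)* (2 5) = (1 12 9 14 6 11)(2 5) = [0, 12, 5, 3, 4, 2, 11, 7, 8, 14, 10, 1, 9, 13, 6]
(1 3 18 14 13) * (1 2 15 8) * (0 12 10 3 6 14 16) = (0 12 10 3 18 16)(1 6 14 13 2 15 8) = [12, 6, 15, 18, 4, 5, 14, 7, 1, 9, 3, 11, 10, 2, 13, 8, 0, 17, 16]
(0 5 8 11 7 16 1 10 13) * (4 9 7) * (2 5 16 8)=(0 16 1 10 13)(2 5)(4 9 7 8 11)=[16, 10, 5, 3, 9, 2, 6, 8, 11, 7, 13, 4, 12, 0, 14, 15, 1]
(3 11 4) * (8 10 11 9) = (3 9 8 10 11 4) = [0, 1, 2, 9, 3, 5, 6, 7, 10, 8, 11, 4]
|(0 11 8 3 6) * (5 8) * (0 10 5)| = 10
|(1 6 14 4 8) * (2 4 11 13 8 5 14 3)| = |(1 6 3 2 4 5 14 11 13 8)| = 10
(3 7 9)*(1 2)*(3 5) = (1 2)(3 7 9 5) = [0, 2, 1, 7, 4, 3, 6, 9, 8, 5]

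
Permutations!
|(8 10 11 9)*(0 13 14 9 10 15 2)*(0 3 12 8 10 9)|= 15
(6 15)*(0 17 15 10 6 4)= [17, 1, 2, 3, 0, 5, 10, 7, 8, 9, 6, 11, 12, 13, 14, 4, 16, 15]= (0 17 15 4)(6 10)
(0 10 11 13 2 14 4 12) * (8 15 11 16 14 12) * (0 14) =[10, 1, 12, 3, 8, 5, 6, 7, 15, 9, 16, 13, 14, 2, 4, 11, 0] =(0 10 16)(2 12 14 4 8 15 11 13)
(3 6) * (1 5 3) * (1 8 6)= [0, 5, 2, 1, 4, 3, 8, 7, 6]= (1 5 3)(6 8)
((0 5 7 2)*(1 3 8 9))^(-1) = (0 2 7 5)(1 9 8 3) = [2, 9, 7, 1, 4, 0, 6, 5, 3, 8]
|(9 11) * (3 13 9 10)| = |(3 13 9 11 10)| = 5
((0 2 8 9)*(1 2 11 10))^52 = (0 1 9 10 8 11 2) = [1, 9, 0, 3, 4, 5, 6, 7, 11, 10, 8, 2]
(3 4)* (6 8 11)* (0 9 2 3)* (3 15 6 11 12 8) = (0 9 2 15 6 3 4)(8 12) = [9, 1, 15, 4, 0, 5, 3, 7, 12, 2, 10, 11, 8, 13, 14, 6]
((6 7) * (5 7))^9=(7)=[0, 1, 2, 3, 4, 5, 6, 7]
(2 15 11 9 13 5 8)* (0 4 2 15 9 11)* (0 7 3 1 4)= (1 4 2 9 13 5 8 15 7 3)= [0, 4, 9, 1, 2, 8, 6, 3, 15, 13, 10, 11, 12, 5, 14, 7]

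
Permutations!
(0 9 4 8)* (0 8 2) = (0 9 4 2) = [9, 1, 0, 3, 2, 5, 6, 7, 8, 4]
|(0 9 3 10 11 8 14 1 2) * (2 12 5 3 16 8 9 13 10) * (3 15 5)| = |(0 13 10 11 9 16 8 14 1 12 3 2)(5 15)| = 12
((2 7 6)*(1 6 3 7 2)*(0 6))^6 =(7) =[0, 1, 2, 3, 4, 5, 6, 7]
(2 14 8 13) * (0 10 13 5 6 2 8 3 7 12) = (0 10 13 8 5 6 2 14 3 7 12) = [10, 1, 14, 7, 4, 6, 2, 12, 5, 9, 13, 11, 0, 8, 3]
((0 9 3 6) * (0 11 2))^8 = [3, 1, 9, 11, 4, 5, 2, 7, 8, 6, 10, 0] = (0 3 11)(2 9 6)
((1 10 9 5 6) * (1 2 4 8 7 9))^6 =[0, 1, 6, 3, 2, 9, 5, 8, 4, 7, 10] =(10)(2 6 5 9 7 8 4)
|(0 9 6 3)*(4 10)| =4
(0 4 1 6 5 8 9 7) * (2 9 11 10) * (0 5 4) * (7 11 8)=(1 6 4)(2 9 11 10)(5 7)=[0, 6, 9, 3, 1, 7, 4, 5, 8, 11, 2, 10]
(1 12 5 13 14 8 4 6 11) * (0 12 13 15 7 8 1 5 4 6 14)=(0 12 4 14 1 13)(5 15 7 8 6 11)=[12, 13, 2, 3, 14, 15, 11, 8, 6, 9, 10, 5, 4, 0, 1, 7]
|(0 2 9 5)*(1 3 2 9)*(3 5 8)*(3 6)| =|(0 9 8 6 3 2 1 5)| =8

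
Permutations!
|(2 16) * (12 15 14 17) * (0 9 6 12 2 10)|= 10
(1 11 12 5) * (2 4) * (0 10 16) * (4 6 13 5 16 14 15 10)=(0 4 2 6 13 5 1 11 12 16)(10 14 15)=[4, 11, 6, 3, 2, 1, 13, 7, 8, 9, 14, 12, 16, 5, 15, 10, 0]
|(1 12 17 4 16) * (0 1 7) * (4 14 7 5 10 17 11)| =11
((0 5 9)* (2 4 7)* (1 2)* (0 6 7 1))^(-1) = (0 7 6 9 5)(1 4 2) = [7, 4, 1, 3, 2, 0, 9, 6, 8, 5]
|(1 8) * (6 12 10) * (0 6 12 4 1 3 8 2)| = 10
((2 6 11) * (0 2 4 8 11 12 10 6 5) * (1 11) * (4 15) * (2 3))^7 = (0 5 2 3)(1 15 8 11 4)(6 12 10) = [5, 15, 3, 0, 1, 2, 12, 7, 11, 9, 6, 4, 10, 13, 14, 8]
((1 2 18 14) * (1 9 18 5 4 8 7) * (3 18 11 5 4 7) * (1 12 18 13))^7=(18)(1 2 4 8 3 13)=[0, 2, 4, 13, 8, 5, 6, 7, 3, 9, 10, 11, 12, 1, 14, 15, 16, 17, 18]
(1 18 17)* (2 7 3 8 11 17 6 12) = (1 18 6 12 2 7 3 8 11 17) = [0, 18, 7, 8, 4, 5, 12, 3, 11, 9, 10, 17, 2, 13, 14, 15, 16, 1, 6]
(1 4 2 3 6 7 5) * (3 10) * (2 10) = (1 4 10 3 6 7 5) = [0, 4, 2, 6, 10, 1, 7, 5, 8, 9, 3]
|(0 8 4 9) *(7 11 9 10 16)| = 8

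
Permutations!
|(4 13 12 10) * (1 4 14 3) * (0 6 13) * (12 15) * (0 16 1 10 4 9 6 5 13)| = |(0 5 13 15 12 4 16 1 9 6)(3 10 14)| = 30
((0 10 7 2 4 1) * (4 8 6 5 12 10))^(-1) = (0 1 4)(2 7 10 12 5 6 8) = [1, 4, 7, 3, 0, 6, 8, 10, 2, 9, 12, 11, 5]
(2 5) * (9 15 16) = [0, 1, 5, 3, 4, 2, 6, 7, 8, 15, 10, 11, 12, 13, 14, 16, 9] = (2 5)(9 15 16)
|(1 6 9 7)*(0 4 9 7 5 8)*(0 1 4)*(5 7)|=|(1 6 5 8)(4 9 7)|=12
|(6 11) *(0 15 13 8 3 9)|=|(0 15 13 8 3 9)(6 11)|=6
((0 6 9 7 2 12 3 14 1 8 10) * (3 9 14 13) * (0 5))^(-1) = (0 5 10 8 1 14 6)(2 7 9 12)(3 13) = [5, 14, 7, 13, 4, 10, 0, 9, 1, 12, 8, 11, 2, 3, 6]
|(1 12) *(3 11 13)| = 6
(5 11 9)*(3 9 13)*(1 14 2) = (1 14 2)(3 9 5 11 13) = [0, 14, 1, 9, 4, 11, 6, 7, 8, 5, 10, 13, 12, 3, 2]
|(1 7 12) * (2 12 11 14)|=6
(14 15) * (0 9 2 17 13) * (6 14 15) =[9, 1, 17, 3, 4, 5, 14, 7, 8, 2, 10, 11, 12, 0, 6, 15, 16, 13] =(0 9 2 17 13)(6 14)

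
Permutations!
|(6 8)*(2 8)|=3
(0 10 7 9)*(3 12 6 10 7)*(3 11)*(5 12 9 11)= [7, 1, 2, 9, 4, 12, 10, 11, 8, 0, 5, 3, 6]= (0 7 11 3 9)(5 12 6 10)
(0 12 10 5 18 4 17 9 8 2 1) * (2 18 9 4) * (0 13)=(0 12 10 5 9 8 18 2 1 13)(4 17)=[12, 13, 1, 3, 17, 9, 6, 7, 18, 8, 5, 11, 10, 0, 14, 15, 16, 4, 2]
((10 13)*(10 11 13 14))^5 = (10 14)(11 13) = [0, 1, 2, 3, 4, 5, 6, 7, 8, 9, 14, 13, 12, 11, 10]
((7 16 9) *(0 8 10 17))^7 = (0 17 10 8)(7 16 9) = [17, 1, 2, 3, 4, 5, 6, 16, 0, 7, 8, 11, 12, 13, 14, 15, 9, 10]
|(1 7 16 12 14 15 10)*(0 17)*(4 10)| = |(0 17)(1 7 16 12 14 15 4 10)| = 8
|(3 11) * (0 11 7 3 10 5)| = |(0 11 10 5)(3 7)| = 4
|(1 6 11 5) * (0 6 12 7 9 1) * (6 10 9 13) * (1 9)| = |(0 10 1 12 7 13 6 11 5)| = 9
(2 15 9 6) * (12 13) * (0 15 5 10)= (0 15 9 6 2 5 10)(12 13)= [15, 1, 5, 3, 4, 10, 2, 7, 8, 6, 0, 11, 13, 12, 14, 9]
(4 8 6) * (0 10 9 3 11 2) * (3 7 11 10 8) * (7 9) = [8, 1, 0, 10, 3, 5, 4, 11, 6, 9, 7, 2] = (0 8 6 4 3 10 7 11 2)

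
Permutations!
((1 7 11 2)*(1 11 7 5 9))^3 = (2 11) = [0, 1, 11, 3, 4, 5, 6, 7, 8, 9, 10, 2]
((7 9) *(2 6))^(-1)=(2 6)(7 9)=[0, 1, 6, 3, 4, 5, 2, 9, 8, 7]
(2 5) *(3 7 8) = (2 5)(3 7 8) = [0, 1, 5, 7, 4, 2, 6, 8, 3]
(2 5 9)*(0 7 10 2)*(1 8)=(0 7 10 2 5 9)(1 8)=[7, 8, 5, 3, 4, 9, 6, 10, 1, 0, 2]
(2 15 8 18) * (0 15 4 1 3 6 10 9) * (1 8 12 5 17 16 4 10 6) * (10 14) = (0 15 12 5 17 16 4 8 18 2 14 10 9)(1 3) = [15, 3, 14, 1, 8, 17, 6, 7, 18, 0, 9, 11, 5, 13, 10, 12, 4, 16, 2]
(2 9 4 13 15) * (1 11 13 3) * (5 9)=(1 11 13 15 2 5 9 4 3)=[0, 11, 5, 1, 3, 9, 6, 7, 8, 4, 10, 13, 12, 15, 14, 2]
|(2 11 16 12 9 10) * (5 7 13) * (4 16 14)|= 24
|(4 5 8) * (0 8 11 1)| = 6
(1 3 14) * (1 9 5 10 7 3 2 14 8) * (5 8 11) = (1 2 14 9 8)(3 11 5 10 7) = [0, 2, 14, 11, 4, 10, 6, 3, 1, 8, 7, 5, 12, 13, 9]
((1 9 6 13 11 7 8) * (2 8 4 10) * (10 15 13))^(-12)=(4 11 15 7 13)=[0, 1, 2, 3, 11, 5, 6, 13, 8, 9, 10, 15, 12, 4, 14, 7]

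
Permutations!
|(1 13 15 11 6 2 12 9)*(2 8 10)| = |(1 13 15 11 6 8 10 2 12 9)| = 10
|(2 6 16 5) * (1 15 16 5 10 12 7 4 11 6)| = |(1 15 16 10 12 7 4 11 6 5 2)| = 11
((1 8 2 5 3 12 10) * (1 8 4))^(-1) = (1 4)(2 8 10 12 3 5) = [0, 4, 8, 5, 1, 2, 6, 7, 10, 9, 12, 11, 3]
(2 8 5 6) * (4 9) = (2 8 5 6)(4 9) = [0, 1, 8, 3, 9, 6, 2, 7, 5, 4]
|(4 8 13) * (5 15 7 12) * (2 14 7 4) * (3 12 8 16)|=|(2 14 7 8 13)(3 12 5 15 4 16)|=30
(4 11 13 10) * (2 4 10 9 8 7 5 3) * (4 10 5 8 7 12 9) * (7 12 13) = [0, 1, 10, 2, 11, 3, 6, 8, 13, 12, 5, 7, 9, 4] = (2 10 5 3)(4 11 7 8 13)(9 12)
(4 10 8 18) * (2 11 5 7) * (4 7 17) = (2 11 5 17 4 10 8 18 7) = [0, 1, 11, 3, 10, 17, 6, 2, 18, 9, 8, 5, 12, 13, 14, 15, 16, 4, 7]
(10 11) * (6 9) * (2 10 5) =(2 10 11 5)(6 9) =[0, 1, 10, 3, 4, 2, 9, 7, 8, 6, 11, 5]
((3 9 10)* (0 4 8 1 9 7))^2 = (0 8 9 3)(1 10 7 4) = [8, 10, 2, 0, 1, 5, 6, 4, 9, 3, 7]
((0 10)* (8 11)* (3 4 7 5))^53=(0 10)(3 4 7 5)(8 11)=[10, 1, 2, 4, 7, 3, 6, 5, 11, 9, 0, 8]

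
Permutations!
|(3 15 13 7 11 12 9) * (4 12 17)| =9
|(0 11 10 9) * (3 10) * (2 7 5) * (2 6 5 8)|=|(0 11 3 10 9)(2 7 8)(5 6)|=30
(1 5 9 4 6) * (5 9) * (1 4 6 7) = (1 9 6 4 7) = [0, 9, 2, 3, 7, 5, 4, 1, 8, 6]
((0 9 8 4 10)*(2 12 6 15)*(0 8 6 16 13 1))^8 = (0 1 13 16 12 2 15 6 9)(4 8 10) = [1, 13, 15, 3, 8, 5, 9, 7, 10, 0, 4, 11, 2, 16, 14, 6, 12]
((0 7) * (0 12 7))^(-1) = [0, 1, 2, 3, 4, 5, 6, 12, 8, 9, 10, 11, 7] = (7 12)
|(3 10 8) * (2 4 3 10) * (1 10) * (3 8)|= |(1 10 3 2 4 8)|= 6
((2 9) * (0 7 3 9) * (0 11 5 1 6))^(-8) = [7, 6, 11, 9, 4, 1, 0, 3, 8, 2, 10, 5] = (0 7 3 9 2 11 5 1 6)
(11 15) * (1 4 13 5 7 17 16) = [0, 4, 2, 3, 13, 7, 6, 17, 8, 9, 10, 15, 12, 5, 14, 11, 1, 16] = (1 4 13 5 7 17 16)(11 15)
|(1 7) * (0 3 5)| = 6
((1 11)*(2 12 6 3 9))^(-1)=[0, 11, 9, 6, 4, 5, 12, 7, 8, 3, 10, 1, 2]=(1 11)(2 9 3 6 12)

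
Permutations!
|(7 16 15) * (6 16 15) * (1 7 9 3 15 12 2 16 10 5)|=|(1 7 12 2 16 6 10 5)(3 15 9)|=24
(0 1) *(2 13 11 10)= (0 1)(2 13 11 10)= [1, 0, 13, 3, 4, 5, 6, 7, 8, 9, 2, 10, 12, 11]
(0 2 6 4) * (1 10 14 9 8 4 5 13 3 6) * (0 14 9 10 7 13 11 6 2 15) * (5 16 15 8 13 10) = [8, 7, 1, 2, 14, 11, 16, 10, 4, 13, 9, 6, 12, 3, 5, 0, 15] = (0 8 4 14 5 11 6 16 15)(1 7 10 9 13 3 2)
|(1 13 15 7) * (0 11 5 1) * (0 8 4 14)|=|(0 11 5 1 13 15 7 8 4 14)|=10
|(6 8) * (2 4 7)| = 6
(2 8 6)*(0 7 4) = (0 7 4)(2 8 6) = [7, 1, 8, 3, 0, 5, 2, 4, 6]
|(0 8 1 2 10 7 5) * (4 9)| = |(0 8 1 2 10 7 5)(4 9)| = 14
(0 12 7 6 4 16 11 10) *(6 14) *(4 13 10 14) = (0 12 7 4 16 11 14 6 13 10) = [12, 1, 2, 3, 16, 5, 13, 4, 8, 9, 0, 14, 7, 10, 6, 15, 11]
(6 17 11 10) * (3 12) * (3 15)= (3 12 15)(6 17 11 10)= [0, 1, 2, 12, 4, 5, 17, 7, 8, 9, 6, 10, 15, 13, 14, 3, 16, 11]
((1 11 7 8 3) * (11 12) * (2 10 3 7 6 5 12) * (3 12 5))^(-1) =[0, 3, 1, 6, 4, 5, 11, 8, 7, 9, 2, 12, 10] =(1 3 6 11 12 10 2)(7 8)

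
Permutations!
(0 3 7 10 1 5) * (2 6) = (0 3 7 10 1 5)(2 6) = [3, 5, 6, 7, 4, 0, 2, 10, 8, 9, 1]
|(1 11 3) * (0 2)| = |(0 2)(1 11 3)| = 6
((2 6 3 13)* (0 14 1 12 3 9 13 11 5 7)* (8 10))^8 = (14) = [0, 1, 2, 3, 4, 5, 6, 7, 8, 9, 10, 11, 12, 13, 14]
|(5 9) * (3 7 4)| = |(3 7 4)(5 9)| = 6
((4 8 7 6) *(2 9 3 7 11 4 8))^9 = (2 9 3 7 6 8 11 4) = [0, 1, 9, 7, 2, 5, 8, 6, 11, 3, 10, 4]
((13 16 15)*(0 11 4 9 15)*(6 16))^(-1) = (0 16 6 13 15 9 4 11) = [16, 1, 2, 3, 11, 5, 13, 7, 8, 4, 10, 0, 12, 15, 14, 9, 6]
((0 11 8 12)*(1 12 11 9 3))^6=(0 9 3 1 12)=[9, 12, 2, 1, 4, 5, 6, 7, 8, 3, 10, 11, 0]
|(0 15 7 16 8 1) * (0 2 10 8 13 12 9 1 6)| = 12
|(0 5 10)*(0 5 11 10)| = 4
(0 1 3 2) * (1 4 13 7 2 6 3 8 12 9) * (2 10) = (0 4 13 7 10 2)(1 8 12 9)(3 6) = [4, 8, 0, 6, 13, 5, 3, 10, 12, 1, 2, 11, 9, 7]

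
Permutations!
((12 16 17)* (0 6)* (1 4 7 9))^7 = [6, 9, 2, 3, 1, 5, 0, 4, 8, 7, 10, 11, 16, 13, 14, 15, 17, 12] = (0 6)(1 9 7 4)(12 16 17)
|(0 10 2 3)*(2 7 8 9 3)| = |(0 10 7 8 9 3)| = 6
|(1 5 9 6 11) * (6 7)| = |(1 5 9 7 6 11)| = 6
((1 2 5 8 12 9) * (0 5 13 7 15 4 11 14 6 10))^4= (0 9 7 14 5 1 15 6 8 2 4 10 12 13 11)= [9, 15, 4, 3, 10, 1, 8, 14, 2, 7, 12, 0, 13, 11, 5, 6]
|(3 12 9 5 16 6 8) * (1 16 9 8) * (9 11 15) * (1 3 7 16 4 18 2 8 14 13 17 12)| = |(1 4 18 2 8 7 16 6 3)(5 11 15 9)(12 14 13 17)| = 36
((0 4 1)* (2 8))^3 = (2 8) = [0, 1, 8, 3, 4, 5, 6, 7, 2]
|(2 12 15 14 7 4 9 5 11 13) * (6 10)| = 10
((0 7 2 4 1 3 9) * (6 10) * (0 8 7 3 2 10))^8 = (0 3 9 8 7 10 6)(1 4 2) = [3, 4, 1, 9, 2, 5, 0, 10, 7, 8, 6]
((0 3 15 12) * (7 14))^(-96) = (15) = [0, 1, 2, 3, 4, 5, 6, 7, 8, 9, 10, 11, 12, 13, 14, 15]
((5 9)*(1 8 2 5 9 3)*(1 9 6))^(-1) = (1 6 9 3 5 2 8) = [0, 6, 8, 5, 4, 2, 9, 7, 1, 3]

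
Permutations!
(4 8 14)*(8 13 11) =(4 13 11 8 14) =[0, 1, 2, 3, 13, 5, 6, 7, 14, 9, 10, 8, 12, 11, 4]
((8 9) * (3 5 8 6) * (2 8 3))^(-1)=(2 6 9 8)(3 5)=[0, 1, 6, 5, 4, 3, 9, 7, 2, 8]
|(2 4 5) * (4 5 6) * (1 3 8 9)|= 4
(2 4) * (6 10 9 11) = (2 4)(6 10 9 11) = [0, 1, 4, 3, 2, 5, 10, 7, 8, 11, 9, 6]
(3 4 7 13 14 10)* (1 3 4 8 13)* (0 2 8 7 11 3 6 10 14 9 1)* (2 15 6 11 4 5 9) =(0 15 6 10 5 9 1 11 3 7)(2 8 13) =[15, 11, 8, 7, 4, 9, 10, 0, 13, 1, 5, 3, 12, 2, 14, 6]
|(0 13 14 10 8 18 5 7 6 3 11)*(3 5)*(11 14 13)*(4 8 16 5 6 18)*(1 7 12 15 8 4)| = |(0 11)(1 7 18 3 14 10 16 5 12 15 8)| = 22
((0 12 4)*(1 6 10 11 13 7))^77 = [4, 7, 2, 3, 12, 5, 1, 13, 8, 9, 6, 10, 0, 11] = (0 4 12)(1 7 13 11 10 6)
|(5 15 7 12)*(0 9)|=|(0 9)(5 15 7 12)|=4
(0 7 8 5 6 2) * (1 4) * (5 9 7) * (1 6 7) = (0 5 7 8 9 1 4 6 2) = [5, 4, 0, 3, 6, 7, 2, 8, 9, 1]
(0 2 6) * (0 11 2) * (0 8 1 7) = (0 8 1 7)(2 6 11) = [8, 7, 6, 3, 4, 5, 11, 0, 1, 9, 10, 2]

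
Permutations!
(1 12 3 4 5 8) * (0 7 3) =(0 7 3 4 5 8 1 12) =[7, 12, 2, 4, 5, 8, 6, 3, 1, 9, 10, 11, 0]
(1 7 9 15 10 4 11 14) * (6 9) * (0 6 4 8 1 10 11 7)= [6, 0, 2, 3, 7, 5, 9, 4, 1, 15, 8, 14, 12, 13, 10, 11]= (0 6 9 15 11 14 10 8 1)(4 7)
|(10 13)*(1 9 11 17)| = 4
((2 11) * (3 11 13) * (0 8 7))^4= (13)(0 8 7)= [8, 1, 2, 3, 4, 5, 6, 0, 7, 9, 10, 11, 12, 13]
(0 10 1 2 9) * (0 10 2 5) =[2, 5, 9, 3, 4, 0, 6, 7, 8, 10, 1] =(0 2 9 10 1 5)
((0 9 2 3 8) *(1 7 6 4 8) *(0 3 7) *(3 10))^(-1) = (0 1 3 10 8 4 6 7 2 9) = [1, 3, 9, 10, 6, 5, 7, 2, 4, 0, 8]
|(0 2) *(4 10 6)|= 6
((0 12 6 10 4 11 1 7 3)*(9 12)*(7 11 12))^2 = [7, 1, 2, 9, 6, 5, 4, 0, 8, 3, 12, 11, 10] = (0 7)(3 9)(4 6)(10 12)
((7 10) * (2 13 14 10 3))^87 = (2 10)(3 14)(7 13) = [0, 1, 10, 14, 4, 5, 6, 13, 8, 9, 2, 11, 12, 7, 3]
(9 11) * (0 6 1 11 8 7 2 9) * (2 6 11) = [11, 2, 9, 3, 4, 5, 1, 6, 7, 8, 10, 0] = (0 11)(1 2 9 8 7 6)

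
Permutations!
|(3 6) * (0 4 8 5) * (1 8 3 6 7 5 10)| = 15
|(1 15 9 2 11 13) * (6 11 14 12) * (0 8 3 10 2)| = |(0 8 3 10 2 14 12 6 11 13 1 15 9)| = 13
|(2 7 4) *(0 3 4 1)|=|(0 3 4 2 7 1)|=6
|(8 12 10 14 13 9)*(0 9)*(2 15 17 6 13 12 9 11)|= |(0 11 2 15 17 6 13)(8 9)(10 14 12)|= 42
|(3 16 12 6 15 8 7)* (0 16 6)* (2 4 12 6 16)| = |(0 2 4 12)(3 16 6 15 8 7)| = 12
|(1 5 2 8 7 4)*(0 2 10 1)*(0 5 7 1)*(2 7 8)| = |(0 7 4 5 10)(1 8)| = 10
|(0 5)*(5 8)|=|(0 8 5)|=3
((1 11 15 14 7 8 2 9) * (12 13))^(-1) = (1 9 2 8 7 14 15 11)(12 13) = [0, 9, 8, 3, 4, 5, 6, 14, 7, 2, 10, 1, 13, 12, 15, 11]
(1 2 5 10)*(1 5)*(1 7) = (1 2 7)(5 10) = [0, 2, 7, 3, 4, 10, 6, 1, 8, 9, 5]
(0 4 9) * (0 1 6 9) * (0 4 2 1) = [2, 6, 1, 3, 4, 5, 9, 7, 8, 0] = (0 2 1 6 9)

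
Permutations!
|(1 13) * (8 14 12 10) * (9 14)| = 10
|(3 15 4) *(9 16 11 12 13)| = |(3 15 4)(9 16 11 12 13)| = 15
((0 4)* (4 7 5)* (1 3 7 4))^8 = (7) = [0, 1, 2, 3, 4, 5, 6, 7]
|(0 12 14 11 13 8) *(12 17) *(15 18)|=|(0 17 12 14 11 13 8)(15 18)|=14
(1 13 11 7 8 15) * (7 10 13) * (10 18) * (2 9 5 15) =(1 7 8 2 9 5 15)(10 13 11 18) =[0, 7, 9, 3, 4, 15, 6, 8, 2, 5, 13, 18, 12, 11, 14, 1, 16, 17, 10]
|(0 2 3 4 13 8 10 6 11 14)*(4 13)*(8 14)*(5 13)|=|(0 2 3 5 13 14)(6 11 8 10)|=12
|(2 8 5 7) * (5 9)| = |(2 8 9 5 7)| = 5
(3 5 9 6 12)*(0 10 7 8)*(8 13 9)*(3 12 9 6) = (0 10 7 13 6 9 3 5 8) = [10, 1, 2, 5, 4, 8, 9, 13, 0, 3, 7, 11, 12, 6]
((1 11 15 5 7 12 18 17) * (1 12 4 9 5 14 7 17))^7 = (1 5 14 18 9 15 12 4 11 17 7) = [0, 5, 2, 3, 11, 14, 6, 1, 8, 15, 10, 17, 4, 13, 18, 12, 16, 7, 9]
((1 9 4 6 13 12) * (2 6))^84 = (13) = [0, 1, 2, 3, 4, 5, 6, 7, 8, 9, 10, 11, 12, 13]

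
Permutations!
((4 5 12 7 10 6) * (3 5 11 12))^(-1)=[0, 1, 2, 5, 6, 3, 10, 12, 8, 9, 7, 4, 11]=(3 5)(4 6 10 7 12 11)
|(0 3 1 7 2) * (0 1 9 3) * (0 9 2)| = 6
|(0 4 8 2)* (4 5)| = 5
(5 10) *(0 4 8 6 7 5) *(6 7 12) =(0 4 8 7 5 10)(6 12) =[4, 1, 2, 3, 8, 10, 12, 5, 7, 9, 0, 11, 6]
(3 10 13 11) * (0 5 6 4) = [5, 1, 2, 10, 0, 6, 4, 7, 8, 9, 13, 3, 12, 11] = (0 5 6 4)(3 10 13 11)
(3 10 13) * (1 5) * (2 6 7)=(1 5)(2 6 7)(3 10 13)=[0, 5, 6, 10, 4, 1, 7, 2, 8, 9, 13, 11, 12, 3]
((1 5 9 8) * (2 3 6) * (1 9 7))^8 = (9)(1 7 5)(2 6 3) = [0, 7, 6, 2, 4, 1, 3, 5, 8, 9]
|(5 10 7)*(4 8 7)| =5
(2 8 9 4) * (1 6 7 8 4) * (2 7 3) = (1 6 3 2 4 7 8 9) = [0, 6, 4, 2, 7, 5, 3, 8, 9, 1]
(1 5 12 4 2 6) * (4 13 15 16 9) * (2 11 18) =(1 5 12 13 15 16 9 4 11 18 2 6) =[0, 5, 6, 3, 11, 12, 1, 7, 8, 4, 10, 18, 13, 15, 14, 16, 9, 17, 2]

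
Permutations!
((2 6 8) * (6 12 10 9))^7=(2 12 10 9 6 8)=[0, 1, 12, 3, 4, 5, 8, 7, 2, 6, 9, 11, 10]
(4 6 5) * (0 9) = (0 9)(4 6 5) = [9, 1, 2, 3, 6, 4, 5, 7, 8, 0]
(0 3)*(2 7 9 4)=(0 3)(2 7 9 4)=[3, 1, 7, 0, 2, 5, 6, 9, 8, 4]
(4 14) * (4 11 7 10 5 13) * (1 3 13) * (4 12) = (1 3 13 12 4 14 11 7 10 5) = [0, 3, 2, 13, 14, 1, 6, 10, 8, 9, 5, 7, 4, 12, 11]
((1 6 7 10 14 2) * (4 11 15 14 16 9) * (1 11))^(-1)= (1 4 9 16 10 7 6)(2 14 15 11)= [0, 4, 14, 3, 9, 5, 1, 6, 8, 16, 7, 2, 12, 13, 15, 11, 10]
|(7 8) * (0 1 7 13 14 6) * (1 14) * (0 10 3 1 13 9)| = 9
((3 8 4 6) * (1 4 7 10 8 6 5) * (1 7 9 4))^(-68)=(4 8 7)(5 9 10)=[0, 1, 2, 3, 8, 9, 6, 4, 7, 10, 5]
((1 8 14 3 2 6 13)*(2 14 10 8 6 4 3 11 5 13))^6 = (1 11 4)(2 13 14)(3 6 5) = [0, 11, 13, 6, 1, 3, 5, 7, 8, 9, 10, 4, 12, 14, 2]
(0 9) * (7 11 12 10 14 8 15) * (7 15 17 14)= (0 9)(7 11 12 10)(8 17 14)= [9, 1, 2, 3, 4, 5, 6, 11, 17, 0, 7, 12, 10, 13, 8, 15, 16, 14]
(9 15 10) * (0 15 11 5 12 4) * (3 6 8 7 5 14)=(0 15 10 9 11 14 3 6 8 7 5 12 4)=[15, 1, 2, 6, 0, 12, 8, 5, 7, 11, 9, 14, 4, 13, 3, 10]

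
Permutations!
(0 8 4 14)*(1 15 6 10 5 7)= (0 8 4 14)(1 15 6 10 5 7)= [8, 15, 2, 3, 14, 7, 10, 1, 4, 9, 5, 11, 12, 13, 0, 6]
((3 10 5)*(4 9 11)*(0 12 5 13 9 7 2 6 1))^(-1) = (0 1 6 2 7 4 11 9 13 10 3 5 12) = [1, 6, 7, 5, 11, 12, 2, 4, 8, 13, 3, 9, 0, 10]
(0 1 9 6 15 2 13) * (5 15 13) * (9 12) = (0 1 12 9 6 13)(2 5 15) = [1, 12, 5, 3, 4, 15, 13, 7, 8, 6, 10, 11, 9, 0, 14, 2]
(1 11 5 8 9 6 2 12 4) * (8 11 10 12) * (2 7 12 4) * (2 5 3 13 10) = (1 2 8 9 6 7 12 5 11 3 13 10 4) = [0, 2, 8, 13, 1, 11, 7, 12, 9, 6, 4, 3, 5, 10]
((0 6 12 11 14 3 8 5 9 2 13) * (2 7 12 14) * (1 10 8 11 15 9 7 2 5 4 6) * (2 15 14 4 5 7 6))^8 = [13, 0, 4, 12, 6, 8, 5, 3, 10, 9, 1, 14, 11, 2, 7, 15] = (15)(0 13 2 4 6 5 8 10 1)(3 12 11 14 7)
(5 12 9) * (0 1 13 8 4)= (0 1 13 8 4)(5 12 9)= [1, 13, 2, 3, 0, 12, 6, 7, 4, 5, 10, 11, 9, 8]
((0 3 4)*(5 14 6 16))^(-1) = (0 4 3)(5 16 6 14) = [4, 1, 2, 0, 3, 16, 14, 7, 8, 9, 10, 11, 12, 13, 5, 15, 6]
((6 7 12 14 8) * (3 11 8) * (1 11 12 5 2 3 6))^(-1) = [0, 8, 5, 2, 4, 7, 14, 6, 11, 9, 10, 1, 3, 13, 12] = (1 8 11)(2 5 7 6 14 12 3)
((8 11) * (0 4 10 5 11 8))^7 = [10, 1, 2, 3, 5, 0, 6, 7, 8, 9, 11, 4] = (0 10 11 4 5)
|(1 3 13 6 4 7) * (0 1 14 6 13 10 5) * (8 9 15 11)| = |(0 1 3 10 5)(4 7 14 6)(8 9 15 11)| = 20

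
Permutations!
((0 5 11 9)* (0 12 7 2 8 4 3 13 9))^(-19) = (0 11 5)(2 9 4 7 13 8 12 3) = [11, 1, 9, 2, 7, 0, 6, 13, 12, 4, 10, 5, 3, 8]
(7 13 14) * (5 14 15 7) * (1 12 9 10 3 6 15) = (1 12 9 10 3 6 15 7 13)(5 14) = [0, 12, 2, 6, 4, 14, 15, 13, 8, 10, 3, 11, 9, 1, 5, 7]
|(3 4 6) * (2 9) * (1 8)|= 6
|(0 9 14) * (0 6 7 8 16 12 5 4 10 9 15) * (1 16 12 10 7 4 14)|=28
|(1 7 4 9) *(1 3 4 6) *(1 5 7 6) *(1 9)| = 7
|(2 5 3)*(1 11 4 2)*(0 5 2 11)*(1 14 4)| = 7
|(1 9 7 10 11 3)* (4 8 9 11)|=15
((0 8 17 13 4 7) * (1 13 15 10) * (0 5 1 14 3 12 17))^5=[8, 1, 2, 14, 4, 5, 6, 7, 0, 9, 15, 11, 3, 13, 10, 17, 16, 12]=(0 8)(3 14 10 15 17 12)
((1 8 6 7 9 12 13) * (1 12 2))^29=(1 2 9 7 6 8)(12 13)=[0, 2, 9, 3, 4, 5, 8, 6, 1, 7, 10, 11, 13, 12]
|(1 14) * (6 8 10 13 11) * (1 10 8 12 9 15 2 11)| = 12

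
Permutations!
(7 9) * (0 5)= [5, 1, 2, 3, 4, 0, 6, 9, 8, 7]= (0 5)(7 9)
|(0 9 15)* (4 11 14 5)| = |(0 9 15)(4 11 14 5)| = 12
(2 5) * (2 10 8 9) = (2 5 10 8 9) = [0, 1, 5, 3, 4, 10, 6, 7, 9, 2, 8]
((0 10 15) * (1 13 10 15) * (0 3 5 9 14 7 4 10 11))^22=(0 13 10 7 9 3)(1 4 14 5 15 11)=[13, 4, 2, 0, 14, 15, 6, 9, 8, 3, 7, 1, 12, 10, 5, 11]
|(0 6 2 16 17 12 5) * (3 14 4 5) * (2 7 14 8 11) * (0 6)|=|(2 16 17 12 3 8 11)(4 5 6 7 14)|=35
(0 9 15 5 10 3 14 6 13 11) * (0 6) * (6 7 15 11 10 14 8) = (0 9 11 7 15 5 14)(3 8 6 13 10) = [9, 1, 2, 8, 4, 14, 13, 15, 6, 11, 3, 7, 12, 10, 0, 5]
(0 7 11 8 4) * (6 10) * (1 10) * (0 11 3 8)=(0 7 3 8 4 11)(1 10 6)=[7, 10, 2, 8, 11, 5, 1, 3, 4, 9, 6, 0]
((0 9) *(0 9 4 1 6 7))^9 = [7, 4, 2, 3, 0, 5, 1, 6, 8, 9] = (9)(0 7 6 1 4)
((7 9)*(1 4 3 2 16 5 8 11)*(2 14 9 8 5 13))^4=(1 9)(2 16 13)(3 8)(4 7)(11 14)=[0, 9, 16, 8, 7, 5, 6, 4, 3, 1, 10, 14, 12, 2, 11, 15, 13]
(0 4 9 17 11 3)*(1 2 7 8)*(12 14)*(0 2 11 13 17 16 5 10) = (0 4 9 16 5 10)(1 11 3 2 7 8)(12 14)(13 17) = [4, 11, 7, 2, 9, 10, 6, 8, 1, 16, 0, 3, 14, 17, 12, 15, 5, 13]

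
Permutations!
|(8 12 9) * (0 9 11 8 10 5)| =|(0 9 10 5)(8 12 11)| =12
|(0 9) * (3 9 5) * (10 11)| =4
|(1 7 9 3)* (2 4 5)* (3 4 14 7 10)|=6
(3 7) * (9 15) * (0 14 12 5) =[14, 1, 2, 7, 4, 0, 6, 3, 8, 15, 10, 11, 5, 13, 12, 9] =(0 14 12 5)(3 7)(9 15)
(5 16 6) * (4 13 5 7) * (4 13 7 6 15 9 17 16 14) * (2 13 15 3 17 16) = (2 13 5 14 4 7 15 9 16 3 17) = [0, 1, 13, 17, 7, 14, 6, 15, 8, 16, 10, 11, 12, 5, 4, 9, 3, 2]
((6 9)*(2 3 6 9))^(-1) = (9)(2 6 3) = [0, 1, 6, 2, 4, 5, 3, 7, 8, 9]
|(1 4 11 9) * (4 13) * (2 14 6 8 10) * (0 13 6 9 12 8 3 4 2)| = |(0 13 2 14 9 1 6 3 4 11 12 8 10)| = 13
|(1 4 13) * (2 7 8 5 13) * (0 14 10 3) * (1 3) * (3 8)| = |(0 14 10 1 4 2 7 3)(5 13 8)| = 24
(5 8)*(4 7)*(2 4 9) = (2 4 7 9)(5 8) = [0, 1, 4, 3, 7, 8, 6, 9, 5, 2]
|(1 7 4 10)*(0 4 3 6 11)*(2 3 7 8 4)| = |(0 2 3 6 11)(1 8 4 10)| = 20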